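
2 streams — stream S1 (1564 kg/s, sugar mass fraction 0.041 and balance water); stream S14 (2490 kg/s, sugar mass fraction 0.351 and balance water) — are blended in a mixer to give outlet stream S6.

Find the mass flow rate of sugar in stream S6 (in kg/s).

938.1 kg/s

sugar out = sugar in = 1564×0.041 + 2490×0.351 = 938.11 kg/s.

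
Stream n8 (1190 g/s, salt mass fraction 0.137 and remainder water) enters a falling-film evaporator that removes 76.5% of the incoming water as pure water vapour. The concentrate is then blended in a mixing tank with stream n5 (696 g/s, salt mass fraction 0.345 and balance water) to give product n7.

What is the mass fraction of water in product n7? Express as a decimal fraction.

Vapour removed = 0.765×0.863×1190 = 785.63 g/s; concentrate = 404.37 g/s.
water reaching the mixer = 241.34 (from concentrate) + 696×0.655 = 697.22 g/s.
Product flow = 404.37 + 696 = 1100.4 g/s; water fraction = 0.634.

0.634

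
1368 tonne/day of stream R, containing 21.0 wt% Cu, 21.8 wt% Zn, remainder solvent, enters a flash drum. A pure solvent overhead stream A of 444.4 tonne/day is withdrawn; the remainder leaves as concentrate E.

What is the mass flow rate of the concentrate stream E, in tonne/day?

923.6 tonne/day

Concentrate = 1368 − 444.4 = 923.6 tonne/day.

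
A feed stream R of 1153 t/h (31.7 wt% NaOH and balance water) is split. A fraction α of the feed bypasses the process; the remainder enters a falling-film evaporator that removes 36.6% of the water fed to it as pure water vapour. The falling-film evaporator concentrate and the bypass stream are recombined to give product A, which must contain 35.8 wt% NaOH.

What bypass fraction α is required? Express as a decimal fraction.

0.542

All 1153×0.317 = 365.5 t/h of NaOH reaches A, so A = 365.5/0.358 = 1021 t/h and vapour = 132.05 t/h.
The evaporator receives (1−α)·1153 of feed at 0.683 water and removes 0.366 of that water:
0.366×0.683×(1−α)×1153 = 132.05
(1−α) = 132.05/288.22 = 0.4581;  α = 0.5419.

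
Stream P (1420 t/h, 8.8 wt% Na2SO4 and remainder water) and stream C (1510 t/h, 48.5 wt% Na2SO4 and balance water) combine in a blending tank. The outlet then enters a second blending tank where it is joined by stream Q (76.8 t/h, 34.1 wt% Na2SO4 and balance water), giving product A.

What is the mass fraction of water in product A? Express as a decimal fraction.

Overall, product flow = 3006.8 t/h.
water in = 1420×0.912 + 1510×0.515 + 76.8×0.659 = 2123.3 t/h.
water fraction in A = 0.7062.

0.7062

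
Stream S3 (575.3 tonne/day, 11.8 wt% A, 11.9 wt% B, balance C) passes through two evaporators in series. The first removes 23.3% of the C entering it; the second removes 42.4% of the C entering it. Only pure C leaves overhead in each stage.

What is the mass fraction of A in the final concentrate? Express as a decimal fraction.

0.206

C in feed = 575.3×0.763 = 438.95 tonne/day.
After stage 1: C left = (1−0.233)×438.95 = 336.68; stream total = 473.02 tonne/day.
After stage 2: C left = (1−0.424)×336.68 = 193.93; final concentrate = 330.27 tonne/day.
A fraction = 67.885/330.27 = 0.206.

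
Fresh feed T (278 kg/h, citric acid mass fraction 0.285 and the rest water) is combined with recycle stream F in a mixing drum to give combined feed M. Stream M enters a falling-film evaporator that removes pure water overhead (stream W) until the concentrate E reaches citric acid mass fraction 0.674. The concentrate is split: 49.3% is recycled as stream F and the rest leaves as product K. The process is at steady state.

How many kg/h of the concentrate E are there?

231.9 kg/h

Overall citric acid balance (none leaves overhead): citric acid in fresh feed = citric acid in product, i.e. 278×0.285 = (1−0.493)·E·0.674.
E = 79.23/(0.674×0.507) = 231.86 kg/h.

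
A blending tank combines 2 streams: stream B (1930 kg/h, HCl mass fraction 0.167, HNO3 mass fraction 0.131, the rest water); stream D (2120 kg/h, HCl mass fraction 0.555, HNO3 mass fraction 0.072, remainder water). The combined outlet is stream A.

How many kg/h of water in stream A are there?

water out = water in = 1930×0.702 + 2120×0.373 = 2145.6 kg/h.

2146 kg/h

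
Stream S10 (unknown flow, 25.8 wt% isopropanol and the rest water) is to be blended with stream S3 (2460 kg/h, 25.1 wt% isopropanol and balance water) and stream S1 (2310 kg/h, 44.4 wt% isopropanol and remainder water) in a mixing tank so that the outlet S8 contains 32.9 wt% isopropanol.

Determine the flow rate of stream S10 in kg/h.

Let S10 be the unknown flow. Total out = 4770 + S10.
isopropanol balance: 1643.1 + 0.258·S10 = 0.329·(4770 + S10)
(0.258 − 0.329)·S10 = 0.329×4770 − 1643.1 = -73.77
S10 = -73.77 / -0.071 = 1039 kg/h

1039 kg/h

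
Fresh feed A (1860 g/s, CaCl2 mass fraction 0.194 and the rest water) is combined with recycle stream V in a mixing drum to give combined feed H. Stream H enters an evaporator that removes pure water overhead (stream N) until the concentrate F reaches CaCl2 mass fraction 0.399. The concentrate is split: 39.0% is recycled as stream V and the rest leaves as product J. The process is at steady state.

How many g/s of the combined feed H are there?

Overall CaCl2 balance (none leaves overhead): CaCl2 in fresh feed = CaCl2 in product, i.e. 1860×0.194 = (1−0.390)·F·0.399.
F = 360.84/(0.399×0.610) = 1482.6 g/s.
Recycle V = 0.390×1482.6 = 578.2 g/s.
Combined feed H = 1860 + 578.2 = 2438.2 g/s.

2438 g/s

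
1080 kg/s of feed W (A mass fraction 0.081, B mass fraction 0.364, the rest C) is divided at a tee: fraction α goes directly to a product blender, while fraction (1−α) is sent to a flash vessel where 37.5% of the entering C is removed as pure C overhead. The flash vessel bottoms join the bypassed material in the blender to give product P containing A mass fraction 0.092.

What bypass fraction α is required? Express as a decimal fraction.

All 1080×0.081 = 87.48 kg/s of A reaches P, so P = 87.48/0.092 = 950.87 kg/s and vapour = 129.13 kg/s.
The evaporator receives (1−α)·1080 of feed at 0.555 C and removes 0.375 of that C:
0.375×0.555×(1−α)×1080 = 129.13
(1−α) = 129.13/224.78 = 0.5745;  α = 0.4255.

0.426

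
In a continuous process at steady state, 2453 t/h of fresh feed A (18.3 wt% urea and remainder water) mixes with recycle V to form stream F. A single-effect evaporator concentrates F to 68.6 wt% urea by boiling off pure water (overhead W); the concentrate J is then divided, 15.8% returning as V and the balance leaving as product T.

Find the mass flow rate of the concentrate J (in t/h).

Overall urea balance (none leaves overhead): urea in fresh feed = urea in product, i.e. 2453×0.183 = (1−0.158)·J·0.686.
J = 448.9/(0.686×0.842) = 777.16 t/h.

777.2 t/h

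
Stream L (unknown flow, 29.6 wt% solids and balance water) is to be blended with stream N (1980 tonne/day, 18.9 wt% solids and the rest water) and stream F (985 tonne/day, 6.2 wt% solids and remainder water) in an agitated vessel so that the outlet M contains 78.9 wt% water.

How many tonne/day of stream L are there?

2239 tonne/day

Let L be the unknown flow. Total out = 2965 + L.
water balance: 2529.7 + 0.704·L = 0.789·(2965 + L)
(0.704 − 0.789)·L = 0.789×2965 − 2529.7 = -190.32
L = -190.32 / -0.085 = 2239.1 tonne/day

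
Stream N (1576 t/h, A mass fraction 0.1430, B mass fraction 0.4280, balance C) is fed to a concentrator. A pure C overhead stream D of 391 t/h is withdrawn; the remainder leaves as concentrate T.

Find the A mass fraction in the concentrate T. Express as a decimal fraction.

0.1902

A is not removed: 1576×0.143 = 225.37 t/h of A enters T.
Concentrate = 1576 − 391 = 1185 t/h.
Mass fraction = 225.37/1185 = 0.1902.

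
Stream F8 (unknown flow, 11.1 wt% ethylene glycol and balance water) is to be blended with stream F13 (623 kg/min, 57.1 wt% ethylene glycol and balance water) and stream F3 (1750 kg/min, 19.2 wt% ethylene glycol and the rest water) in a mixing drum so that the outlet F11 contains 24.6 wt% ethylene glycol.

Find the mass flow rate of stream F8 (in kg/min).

Let F8 be the unknown flow. Total out = 2373 + F8.
ethylene glycol balance: 691.73 + 0.111·F8 = 0.246·(2373 + F8)
(0.111 − 0.246)·F8 = 0.246×2373 − 691.73 = -107.97
F8 = -107.97 / -0.135 = 799.81 kg/min

799.8 kg/min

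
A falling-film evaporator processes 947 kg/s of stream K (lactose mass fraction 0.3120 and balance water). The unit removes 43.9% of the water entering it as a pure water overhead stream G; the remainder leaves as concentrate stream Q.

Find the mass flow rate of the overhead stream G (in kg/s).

water entering = 947×0.688 = 651.54 kg/s; overhead removed = 0.439×651.54 = 286.02 kg/s.

286 kg/s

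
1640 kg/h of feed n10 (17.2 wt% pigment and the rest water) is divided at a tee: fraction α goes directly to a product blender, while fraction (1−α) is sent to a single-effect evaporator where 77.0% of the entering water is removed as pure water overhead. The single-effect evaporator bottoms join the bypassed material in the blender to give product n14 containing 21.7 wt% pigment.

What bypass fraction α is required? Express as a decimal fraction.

0.675

All 1640×0.172 = 282.08 kg/h of pigment reaches n14, so n14 = 282.08/0.217 = 1299.9 kg/h and vapour = 340.09 kg/h.
The evaporator receives (1−α)·1640 of feed at 0.828 water and removes 0.770 of that water:
0.770×0.828×(1−α)×1640 = 340.09
(1−α) = 340.09/1045.6 = 0.3253;  α = 0.6747.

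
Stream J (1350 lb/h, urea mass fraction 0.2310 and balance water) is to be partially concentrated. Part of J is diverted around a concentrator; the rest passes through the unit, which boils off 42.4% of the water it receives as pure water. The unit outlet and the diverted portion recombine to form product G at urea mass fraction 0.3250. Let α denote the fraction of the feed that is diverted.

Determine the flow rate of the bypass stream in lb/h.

All 1350×0.231 = 311.85 lb/h of urea reaches G, so G = 311.85/0.325 = 959.54 lb/h and vapour = 390.46 lb/h.
The evaporator receives (1−α)·1350 of feed at 0.769 water and removes 0.424 of that water:
0.424×0.769×(1−α)×1350 = 390.46
(1−α) = 390.46/440.18 = 0.8871;  α = 0.1129.
Bypass flow = 0.1129×1350 = 152.47 lb/h.

152.5 lb/h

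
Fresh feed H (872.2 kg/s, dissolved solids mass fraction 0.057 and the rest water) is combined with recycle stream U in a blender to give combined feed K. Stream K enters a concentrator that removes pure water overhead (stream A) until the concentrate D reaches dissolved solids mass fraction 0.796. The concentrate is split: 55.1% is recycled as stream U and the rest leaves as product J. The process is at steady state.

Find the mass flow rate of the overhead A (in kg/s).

809.7 kg/s

Overall dissolved solids balance (none leaves overhead): dissolved solids in fresh feed = dissolved solids in product, i.e. 872.2×0.057 = (1−0.551)·D·0.796.
D = 49.715/(0.796×0.449) = 139.1 kg/s.
Recycle U = 0.551×139.1 = 76.645 kg/s.
Combined feed K = 872.2 + 76.645 = 948.84 kg/s.
Overhead A = K − D = 948.84 − 139.1 = 809.74 kg/s.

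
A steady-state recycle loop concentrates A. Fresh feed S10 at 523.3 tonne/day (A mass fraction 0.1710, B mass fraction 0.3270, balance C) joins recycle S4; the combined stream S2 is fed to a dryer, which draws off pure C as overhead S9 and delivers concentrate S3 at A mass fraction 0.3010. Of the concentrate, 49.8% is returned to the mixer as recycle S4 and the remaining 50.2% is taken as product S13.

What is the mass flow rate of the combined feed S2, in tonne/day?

Overall A balance (none leaves overhead): A in fresh feed = A in product, i.e. 523.3×0.171 = (1−0.498)·S3·0.301.
S3 = 89.484/(0.301×0.502) = 592.21 tonne/day.
Recycle S4 = 0.498×592.21 = 294.92 tonne/day.
Combined feed S2 = 523.3 + 294.92 = 818.22 tonne/day.

818.2 tonne/day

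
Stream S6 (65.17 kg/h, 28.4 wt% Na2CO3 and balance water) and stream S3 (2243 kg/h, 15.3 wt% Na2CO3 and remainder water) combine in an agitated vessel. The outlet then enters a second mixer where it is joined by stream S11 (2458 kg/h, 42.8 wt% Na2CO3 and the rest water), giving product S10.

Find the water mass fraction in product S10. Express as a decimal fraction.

Overall, product flow = 4766.2 kg/h.
water in = 65.17×0.716 + 2243×0.847 + 2458×0.572 = 3352.5 kg/h.
water fraction in S10 = 0.7034.

0.7034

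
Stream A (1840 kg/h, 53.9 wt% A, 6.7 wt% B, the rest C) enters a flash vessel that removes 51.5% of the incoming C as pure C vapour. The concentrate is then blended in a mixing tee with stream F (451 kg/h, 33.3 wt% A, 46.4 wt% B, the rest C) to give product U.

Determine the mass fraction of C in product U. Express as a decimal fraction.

0.231

Vapour removed = 0.515×0.394×1840 = 373.35 kg/h; concentrate = 1466.6 kg/h.
C reaching the mixer = 351.61 (from concentrate) + 451×0.203 = 443.16 kg/h.
Product flow = 1466.6 + 451 = 1917.6 kg/h; C fraction = 0.231.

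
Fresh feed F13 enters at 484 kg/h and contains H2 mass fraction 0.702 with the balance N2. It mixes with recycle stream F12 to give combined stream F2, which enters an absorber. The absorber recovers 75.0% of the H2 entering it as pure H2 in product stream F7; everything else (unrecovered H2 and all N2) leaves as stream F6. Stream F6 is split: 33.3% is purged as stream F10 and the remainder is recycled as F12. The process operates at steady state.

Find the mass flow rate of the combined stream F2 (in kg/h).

840.9 kg/h

N2 enters only via F13 and leaves only via the purge: 484×0.298 = 0.333×(N2 in F6), and the absorber passes all N2, so N2 in F2 = N2 in F6 = 433.13 kg/h.
H2 in F2: m_A = 484×0.702 + (1−0.333)·(1−0.750)·m_A, so m_A = 339.77/0.8333 = 407.76 kg/h.
F2 = 407.76 + 433.13 = 840.89 kg/h.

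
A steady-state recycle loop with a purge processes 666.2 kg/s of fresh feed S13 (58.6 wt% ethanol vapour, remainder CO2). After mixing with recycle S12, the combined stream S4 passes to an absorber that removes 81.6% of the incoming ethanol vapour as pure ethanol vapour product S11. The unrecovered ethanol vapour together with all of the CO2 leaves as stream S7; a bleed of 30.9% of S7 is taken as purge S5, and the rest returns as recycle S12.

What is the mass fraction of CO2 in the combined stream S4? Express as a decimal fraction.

CO2 enters only via S13 and leaves only via the purge: 666.2×0.414 = 0.309×(CO2 in S7), and the absorber passes all CO2, so CO2 in S4 = CO2 in S7 = 892.58 kg/s.
ethanol vapour in S4: m_A = 666.2×0.586 + (1−0.309)·(1−0.816)·m_A, so m_A = 390.39/0.8729 = 447.26 kg/s.
S4 = 447.26 + 892.58 = 1339.8 kg/s.
CO2 fraction in S4 = 892.58/1339.8 = 0.6662.

0.6662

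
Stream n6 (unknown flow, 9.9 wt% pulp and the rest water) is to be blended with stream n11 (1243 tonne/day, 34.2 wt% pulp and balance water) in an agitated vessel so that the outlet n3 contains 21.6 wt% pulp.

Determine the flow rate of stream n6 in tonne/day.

Let n6 be the unknown flow. Total out = 1243 + n6.
pulp balance: 425.11 + 0.099·n6 = 0.216·(1243 + n6)
(0.099 − 0.216)·n6 = 0.216×1243 − 425.11 = -156.62
n6 = -156.62 / -0.117 = 1338.6 tonne/day

1339 tonne/day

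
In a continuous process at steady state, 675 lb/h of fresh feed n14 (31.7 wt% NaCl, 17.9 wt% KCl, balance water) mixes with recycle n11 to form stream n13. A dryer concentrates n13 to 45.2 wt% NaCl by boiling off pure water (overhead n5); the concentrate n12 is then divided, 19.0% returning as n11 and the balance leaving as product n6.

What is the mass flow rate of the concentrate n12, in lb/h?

584.4 lb/h

Overall NaCl balance (none leaves overhead): NaCl in fresh feed = NaCl in product, i.e. 675×0.317 = (1−0.190)·n12·0.452.
n12 = 213.97/(0.452×0.810) = 584.44 lb/h.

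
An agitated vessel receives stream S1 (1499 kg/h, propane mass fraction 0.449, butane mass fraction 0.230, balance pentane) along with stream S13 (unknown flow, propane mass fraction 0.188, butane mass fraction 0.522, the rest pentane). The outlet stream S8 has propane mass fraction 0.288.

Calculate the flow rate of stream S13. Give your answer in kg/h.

2413 kg/h

Let S13 be the unknown flow. Total out = 1499 + S13.
propane balance: 673.05 + 0.188·S13 = 0.288·(1499 + S13)
(0.188 − 0.288)·S13 = 0.288×1499 − 673.05 = -241.34
S13 = -241.34 / -0.100 = 2413.4 kg/h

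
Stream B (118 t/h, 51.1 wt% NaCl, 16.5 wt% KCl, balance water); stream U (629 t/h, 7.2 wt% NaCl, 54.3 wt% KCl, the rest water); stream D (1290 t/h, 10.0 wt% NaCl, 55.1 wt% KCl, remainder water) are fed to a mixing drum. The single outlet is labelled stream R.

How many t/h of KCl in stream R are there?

1072 t/h

KCl out = KCl in = 118×0.165 + 629×0.543 + 1290×0.551 = 1071.8 t/h.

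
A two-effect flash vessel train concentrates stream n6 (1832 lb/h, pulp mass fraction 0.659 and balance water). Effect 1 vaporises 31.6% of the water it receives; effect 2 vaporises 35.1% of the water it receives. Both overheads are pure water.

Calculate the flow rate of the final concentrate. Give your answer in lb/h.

1485 lb/h

water in feed = 1832×0.341 = 624.71 lb/h.
After stage 1: water left = (1−0.316)×624.71 = 427.3; stream total = 1634.6 lb/h.
After stage 2: water left = (1−0.351)×427.3 = 277.32; final concentrate = 1484.6 lb/h.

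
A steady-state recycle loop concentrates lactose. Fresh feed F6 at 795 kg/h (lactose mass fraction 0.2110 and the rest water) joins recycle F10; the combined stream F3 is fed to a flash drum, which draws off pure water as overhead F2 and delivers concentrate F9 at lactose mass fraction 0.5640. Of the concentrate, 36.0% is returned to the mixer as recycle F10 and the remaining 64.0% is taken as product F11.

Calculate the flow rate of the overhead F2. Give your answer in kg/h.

Overall lactose balance (none leaves overhead): lactose in fresh feed = lactose in product, i.e. 795×0.211 = (1−0.360)·F9·0.564.
F9 = 167.75/(0.564×0.640) = 464.72 kg/h.
Recycle F10 = 0.360×464.72 = 167.3 kg/h.
Combined feed F3 = 795 + 167.3 = 962.3 kg/h.
Overhead F2 = F3 − F9 = 962.3 − 464.72 = 497.58 kg/h.

497.6 kg/h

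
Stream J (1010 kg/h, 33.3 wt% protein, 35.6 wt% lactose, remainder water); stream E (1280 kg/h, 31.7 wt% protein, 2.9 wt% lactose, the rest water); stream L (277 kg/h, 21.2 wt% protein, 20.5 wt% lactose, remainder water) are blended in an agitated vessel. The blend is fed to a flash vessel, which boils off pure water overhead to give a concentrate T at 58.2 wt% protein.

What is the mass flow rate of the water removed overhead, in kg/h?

1191 kg/h

protein entering = 1010×0.333 + 1280×0.317 + 277×0.212 = 800.81 kg/h.
All protein reports to T, so T = 800.81/0.582 = 1376 kg/h.
Total feed = 2567 kg/h; overhead = 2567 − 1376 = 1191 kg/h.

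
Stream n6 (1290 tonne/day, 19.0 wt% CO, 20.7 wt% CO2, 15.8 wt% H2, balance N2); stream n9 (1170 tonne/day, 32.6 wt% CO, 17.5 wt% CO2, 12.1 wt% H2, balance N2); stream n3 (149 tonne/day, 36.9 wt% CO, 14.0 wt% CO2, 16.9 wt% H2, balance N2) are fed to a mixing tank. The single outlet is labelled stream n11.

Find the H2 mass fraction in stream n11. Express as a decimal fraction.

Total flow out = 1290 + 1170 + 149 = 2609 tonne/day.
H2 in = 1290×0.158 + 1170×0.121 + 149×0.169 = 370.57 tonne/day.
H2 mass fraction in n11 = 370.57/2609 = 0.142.

0.142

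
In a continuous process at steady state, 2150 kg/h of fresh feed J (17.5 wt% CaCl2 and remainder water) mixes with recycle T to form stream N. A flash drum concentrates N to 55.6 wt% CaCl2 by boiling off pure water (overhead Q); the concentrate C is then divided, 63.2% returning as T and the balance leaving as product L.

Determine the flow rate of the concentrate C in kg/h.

Overall CaCl2 balance (none leaves overhead): CaCl2 in fresh feed = CaCl2 in product, i.e. 2150×0.175 = (1−0.632)·C·0.556.
C = 376.25/(0.556×0.368) = 1838.9 kg/h.

1839 kg/h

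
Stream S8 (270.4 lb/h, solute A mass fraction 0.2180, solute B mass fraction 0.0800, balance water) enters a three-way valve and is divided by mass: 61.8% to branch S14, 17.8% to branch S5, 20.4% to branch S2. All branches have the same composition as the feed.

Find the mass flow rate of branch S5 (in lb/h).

Branch S5 flow = 0.178×270.4 = 48.131 lb/h.

48.13 lb/h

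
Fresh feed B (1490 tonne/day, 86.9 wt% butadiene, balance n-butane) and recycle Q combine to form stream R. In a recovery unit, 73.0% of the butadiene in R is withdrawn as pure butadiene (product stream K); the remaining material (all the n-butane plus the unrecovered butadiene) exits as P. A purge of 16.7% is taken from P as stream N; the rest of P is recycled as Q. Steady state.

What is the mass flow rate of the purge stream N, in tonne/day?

270.5 tonne/day

n-butane enters only via B and leaves only via the purge: 1490×0.131 = 0.167×(n-butane in P), and the recovery unit passes all n-butane, so n-butane in R = n-butane in P = 1168.8 tonne/day.
butadiene in R: m_A = 1490×0.869 + (1−0.167)·(1−0.730)·m_A, so m_A = 1294.8/0.7751 = 1670.5 tonne/day.
P = (1−0.730)×1670.5 + 1168.8 = 1619.8 tonne/day.
Purge N = 0.167×1619.8 = 270.51 tonne/day.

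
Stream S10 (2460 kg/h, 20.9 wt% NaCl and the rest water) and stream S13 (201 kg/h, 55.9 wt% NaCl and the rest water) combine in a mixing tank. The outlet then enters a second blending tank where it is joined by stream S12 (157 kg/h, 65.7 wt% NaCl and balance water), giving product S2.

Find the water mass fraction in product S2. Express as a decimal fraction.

0.7411

Overall, product flow = 2818 kg/h.
water in = 2460×0.791 + 201×0.441 + 157×0.343 = 2088.4 kg/h.
water fraction in S2 = 0.7411.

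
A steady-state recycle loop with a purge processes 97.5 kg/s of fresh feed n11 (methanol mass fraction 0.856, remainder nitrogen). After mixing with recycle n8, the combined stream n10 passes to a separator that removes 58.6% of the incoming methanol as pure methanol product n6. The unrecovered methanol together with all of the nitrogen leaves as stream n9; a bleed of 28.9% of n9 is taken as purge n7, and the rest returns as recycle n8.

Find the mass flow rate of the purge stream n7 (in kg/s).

nitrogen enters only via n11 and leaves only via the purge: 97.5×0.144 = 0.289×(nitrogen in n9), and the separator passes all nitrogen, so nitrogen in n10 = nitrogen in n9 = 48.581 kg/s.
methanol in n10: m_A = 97.5×0.856 + (1−0.289)·(1−0.586)·m_A, so m_A = 83.46/0.7056 = 118.27 kg/s.
n9 = (1−0.586)×118.27 + 48.581 = 97.547 kg/s.
Purge n7 = 0.289×97.547 = 28.191 kg/s.

28.19 kg/s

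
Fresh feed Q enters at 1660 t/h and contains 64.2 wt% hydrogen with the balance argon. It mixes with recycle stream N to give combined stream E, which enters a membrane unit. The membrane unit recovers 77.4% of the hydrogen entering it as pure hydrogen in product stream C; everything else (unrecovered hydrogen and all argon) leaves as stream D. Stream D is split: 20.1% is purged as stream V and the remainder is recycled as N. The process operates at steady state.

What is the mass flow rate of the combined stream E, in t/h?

argon enters only via Q and leaves only via the purge: 1660×0.358 = 0.201×(argon in D), and the membrane unit passes all argon, so argon in E = argon in D = 2956.6 t/h.
hydrogen in E: m_A = 1660×0.642 + (1−0.201)·(1−0.774)·m_A, so m_A = 1065.7/0.8194 = 1300.6 t/h.
E = 1300.6 + 2956.6 = 4257.2 t/h.

4257 t/h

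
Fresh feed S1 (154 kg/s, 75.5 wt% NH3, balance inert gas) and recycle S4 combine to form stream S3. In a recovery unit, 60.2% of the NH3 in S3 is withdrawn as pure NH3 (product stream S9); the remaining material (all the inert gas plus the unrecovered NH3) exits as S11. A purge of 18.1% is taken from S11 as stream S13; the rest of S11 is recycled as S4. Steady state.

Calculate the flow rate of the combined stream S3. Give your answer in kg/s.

inert gas enters only via S1 and leaves only via the purge: 154×0.245 = 0.181×(inert gas in S11), and the recovery unit passes all inert gas, so inert gas in S3 = inert gas in S11 = 208.45 kg/s.
NH3 in S3: m_A = 154×0.755 + (1−0.181)·(1−0.602)·m_A, so m_A = 116.27/0.6740 = 172.5 kg/s.
S3 = 172.5 + 208.45 = 380.95 kg/s.

381 kg/s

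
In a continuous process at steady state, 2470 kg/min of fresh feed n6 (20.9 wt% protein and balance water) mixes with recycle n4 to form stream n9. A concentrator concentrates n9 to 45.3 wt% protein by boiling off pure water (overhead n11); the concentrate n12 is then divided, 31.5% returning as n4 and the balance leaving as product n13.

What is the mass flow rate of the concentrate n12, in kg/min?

1664 kg/min

Overall protein balance (none leaves overhead): protein in fresh feed = protein in product, i.e. 2470×0.209 = (1−0.315)·n12·0.453.
n12 = 516.23/(0.453×0.685) = 1663.6 kg/min.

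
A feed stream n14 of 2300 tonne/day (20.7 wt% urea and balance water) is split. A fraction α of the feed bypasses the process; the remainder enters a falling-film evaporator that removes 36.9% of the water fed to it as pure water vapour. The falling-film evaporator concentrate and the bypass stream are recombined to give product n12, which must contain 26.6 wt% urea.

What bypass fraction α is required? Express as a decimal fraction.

0.242

All 2300×0.207 = 476.1 tonne/day of urea reaches n12, so n12 = 476.1/0.266 = 1789.8 tonne/day and vapour = 510.15 tonne/day.
The evaporator receives (1−α)·2300 of feed at 0.793 water and removes 0.369 of that water:
0.369×0.793×(1−α)×2300 = 510.15
(1−α) = 510.15/673.02 = 0.7580;  α = 0.2420.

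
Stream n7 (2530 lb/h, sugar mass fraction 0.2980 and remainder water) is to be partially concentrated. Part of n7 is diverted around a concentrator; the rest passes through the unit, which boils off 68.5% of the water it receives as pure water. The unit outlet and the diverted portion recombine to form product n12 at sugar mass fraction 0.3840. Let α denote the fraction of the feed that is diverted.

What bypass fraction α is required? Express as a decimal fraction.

0.534

All 2530×0.298 = 753.94 lb/h of sugar reaches n12, so n12 = 753.94/0.384 = 1963.4 lb/h and vapour = 566.61 lb/h.
The evaporator receives (1−α)·2530 of feed at 0.702 water and removes 0.685 of that water:
0.685×0.702×(1−α)×2530 = 566.61
(1−α) = 566.61/1216.6 = 0.4657;  α = 0.5343.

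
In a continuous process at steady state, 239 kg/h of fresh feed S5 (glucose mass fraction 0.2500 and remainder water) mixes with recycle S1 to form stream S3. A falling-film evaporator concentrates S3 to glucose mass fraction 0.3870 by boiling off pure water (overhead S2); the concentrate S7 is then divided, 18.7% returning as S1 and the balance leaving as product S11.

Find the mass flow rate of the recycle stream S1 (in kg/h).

35.51 kg/h

Overall glucose balance (none leaves overhead): glucose in fresh feed = glucose in product, i.e. 239×0.250 = (1−0.187)·S7·0.387.
S7 = 59.75/(0.387×0.813) = 189.9 kg/h.
Recycle S1 = 0.187×189.9 = 35.512 kg/h.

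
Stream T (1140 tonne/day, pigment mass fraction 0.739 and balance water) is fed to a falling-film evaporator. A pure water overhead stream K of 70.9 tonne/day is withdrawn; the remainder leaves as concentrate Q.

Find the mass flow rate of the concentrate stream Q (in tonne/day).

Concentrate = 1140 − 70.9 = 1069.1 tonne/day.

1069 tonne/day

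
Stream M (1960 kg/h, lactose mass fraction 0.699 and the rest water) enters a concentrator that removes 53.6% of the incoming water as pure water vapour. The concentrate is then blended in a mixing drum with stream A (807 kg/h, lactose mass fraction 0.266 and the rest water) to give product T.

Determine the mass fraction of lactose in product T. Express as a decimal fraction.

Vapour removed = 0.536×0.301×1960 = 316.22 kg/h; concentrate = 1643.8 kg/h.
lactose reaching the mixer = 1370 (from concentrate) + 807×0.266 = 1584.7 kg/h.
Product flow = 1643.8 + 807 = 2450.8 kg/h; lactose fraction = 0.647.

0.647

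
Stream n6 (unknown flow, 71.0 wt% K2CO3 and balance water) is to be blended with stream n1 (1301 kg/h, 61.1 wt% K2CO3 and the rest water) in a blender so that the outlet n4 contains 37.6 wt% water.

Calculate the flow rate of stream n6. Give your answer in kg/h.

Let n6 be the unknown flow. Total out = 1301 + n6.
water balance: 506.09 + 0.290·n6 = 0.376·(1301 + n6)
(0.290 − 0.376)·n6 = 0.376×1301 − 506.09 = -16.913
n6 = -16.913 / -0.086 = 196.66 kg/h

196.7 kg/h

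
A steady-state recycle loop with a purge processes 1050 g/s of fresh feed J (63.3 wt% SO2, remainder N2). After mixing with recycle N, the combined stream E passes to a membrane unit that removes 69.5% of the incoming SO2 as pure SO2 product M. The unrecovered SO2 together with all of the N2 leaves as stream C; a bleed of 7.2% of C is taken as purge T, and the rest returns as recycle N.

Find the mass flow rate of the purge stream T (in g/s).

405.7 g/s

N2 enters only via J and leaves only via the purge: 1050×0.367 = 0.072×(N2 in C), and the membrane unit passes all N2, so N2 in E = N2 in C = 5352.1 g/s.
SO2 in E: m_A = 1050×0.633 + (1−0.072)·(1−0.695)·m_A, so m_A = 664.65/0.7170 = 927.04 g/s.
C = (1−0.695)×927.04 + 5352.1 = 5634.8 g/s.
Purge T = 0.072×5634.8 = 405.71 g/s.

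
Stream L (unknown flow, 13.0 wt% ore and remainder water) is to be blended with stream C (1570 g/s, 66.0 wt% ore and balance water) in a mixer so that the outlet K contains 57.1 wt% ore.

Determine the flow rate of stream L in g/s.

Let L be the unknown flow. Total out = 1570 + L.
ore balance: 1036.2 + 0.130·L = 0.571·(1570 + L)
(0.130 − 0.571)·L = 0.571×1570 − 1036.2 = -139.73
L = -139.73 / -0.441 = 316.85 g/s

316.8 g/s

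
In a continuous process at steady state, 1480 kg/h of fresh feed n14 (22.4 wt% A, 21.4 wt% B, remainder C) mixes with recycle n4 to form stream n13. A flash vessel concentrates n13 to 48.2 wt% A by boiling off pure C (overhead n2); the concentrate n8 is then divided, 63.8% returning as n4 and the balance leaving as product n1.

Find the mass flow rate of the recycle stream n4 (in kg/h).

Overall A balance (none leaves overhead): A in fresh feed = A in product, i.e. 1480×0.224 = (1−0.638)·n8·0.482.
n8 = 331.52/(0.482×0.362) = 1900 kg/h.
Recycle n4 = 0.638×1900 = 1212.2 kg/h.

1212 kg/h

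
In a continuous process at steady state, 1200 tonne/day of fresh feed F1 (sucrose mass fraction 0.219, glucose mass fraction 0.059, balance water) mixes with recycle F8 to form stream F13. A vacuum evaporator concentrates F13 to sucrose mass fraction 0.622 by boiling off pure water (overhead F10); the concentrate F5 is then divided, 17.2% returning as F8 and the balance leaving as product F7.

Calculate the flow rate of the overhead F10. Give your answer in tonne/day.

Overall sucrose balance (none leaves overhead): sucrose in fresh feed = sucrose in product, i.e. 1200×0.219 = (1−0.172)·F5·0.622.
F5 = 262.8/(0.622×0.828) = 510.28 tonne/day.
Recycle F8 = 0.172×510.28 = 87.767 tonne/day.
Combined feed F13 = 1200 + 87.767 = 1287.8 tonne/day.
Overhead F10 = F13 − F5 = 1287.8 − 510.28 = 777.49 tonne/day.

777.5 tonne/day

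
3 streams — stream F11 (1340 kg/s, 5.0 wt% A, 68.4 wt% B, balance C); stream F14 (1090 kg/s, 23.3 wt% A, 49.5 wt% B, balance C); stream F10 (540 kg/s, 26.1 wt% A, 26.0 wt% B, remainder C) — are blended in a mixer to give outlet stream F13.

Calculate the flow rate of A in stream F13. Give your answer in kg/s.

A out = A in = 1340×0.050 + 1090×0.233 + 540×0.261 = 461.91 kg/s.

461.9 kg/s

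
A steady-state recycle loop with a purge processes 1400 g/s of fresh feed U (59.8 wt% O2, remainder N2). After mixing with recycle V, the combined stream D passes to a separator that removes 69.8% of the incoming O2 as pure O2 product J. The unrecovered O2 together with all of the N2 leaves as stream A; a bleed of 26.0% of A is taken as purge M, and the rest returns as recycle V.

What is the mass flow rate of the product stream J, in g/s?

O2 in D: m_A = 1400×0.598 + (1−0.260)·(1−0.698)·m_A, so m_A = 837.2/0.7765 = 1078.1 g/s.
Product J = 0.698×1078.1 = 752.54 g/s.

752.5 g/s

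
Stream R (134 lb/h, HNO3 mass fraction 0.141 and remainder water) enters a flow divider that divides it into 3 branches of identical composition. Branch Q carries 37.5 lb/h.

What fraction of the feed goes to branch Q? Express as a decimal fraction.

0.280

Fraction to Q = 37.5/134 = 0.2799.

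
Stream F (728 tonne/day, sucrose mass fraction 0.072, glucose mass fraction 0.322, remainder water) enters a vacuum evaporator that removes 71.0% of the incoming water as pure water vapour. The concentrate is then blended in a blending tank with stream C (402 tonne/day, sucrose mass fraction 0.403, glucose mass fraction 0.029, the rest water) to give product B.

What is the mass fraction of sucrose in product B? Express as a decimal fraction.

0.263

Vapour removed = 0.710×0.606×728 = 313.23 tonne/day; concentrate = 414.77 tonne/day.
sucrose reaching the mixer = 52.416 (from concentrate) + 402×0.403 = 214.42 tonne/day.
Product flow = 414.77 + 402 = 816.77 tonne/day; sucrose fraction = 0.263.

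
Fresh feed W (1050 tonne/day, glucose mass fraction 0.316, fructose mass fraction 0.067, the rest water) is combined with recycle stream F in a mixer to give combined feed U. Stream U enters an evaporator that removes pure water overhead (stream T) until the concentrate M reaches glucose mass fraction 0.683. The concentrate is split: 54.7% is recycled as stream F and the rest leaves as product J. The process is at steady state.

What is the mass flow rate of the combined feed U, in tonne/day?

1637 tonne/day

Overall glucose balance (none leaves overhead): glucose in fresh feed = glucose in product, i.e. 1050×0.316 = (1−0.547)·M·0.683.
M = 331.8/(0.683×0.453) = 1072.4 tonne/day.
Recycle F = 0.547×1072.4 = 586.6 tonne/day.
Combined feed U = 1050 + 586.6 = 1636.6 tonne/day.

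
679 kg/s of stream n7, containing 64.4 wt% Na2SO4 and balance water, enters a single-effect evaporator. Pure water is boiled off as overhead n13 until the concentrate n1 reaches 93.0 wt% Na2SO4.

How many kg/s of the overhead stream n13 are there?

Na2SO4 is conserved: 679×0.644 = 437.28 kg/s all reports to the concentrate.
Concentrate = 437.28/(target fraction) = 470.19 kg/s.
Overhead = 679 − 470.19 = 208.81 kg/s.

208.8 kg/s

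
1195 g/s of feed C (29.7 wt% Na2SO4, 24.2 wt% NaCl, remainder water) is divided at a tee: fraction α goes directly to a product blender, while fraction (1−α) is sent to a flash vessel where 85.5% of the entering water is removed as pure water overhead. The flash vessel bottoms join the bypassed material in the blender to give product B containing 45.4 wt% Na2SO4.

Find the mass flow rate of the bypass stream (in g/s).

All 1195×0.297 = 354.91 g/s of Na2SO4 reaches B, so B = 354.91/0.454 = 781.75 g/s and vapour = 413.25 g/s.
The evaporator receives (1−α)·1195 of feed at 0.461 water and removes 0.855 of that water:
0.855×0.461×(1−α)×1195 = 413.25
(1−α) = 413.25/471.02 = 0.8774;  α = 0.1226.
Bypass flow = 0.1226×1195 = 146.56 g/s.

146.6 g/s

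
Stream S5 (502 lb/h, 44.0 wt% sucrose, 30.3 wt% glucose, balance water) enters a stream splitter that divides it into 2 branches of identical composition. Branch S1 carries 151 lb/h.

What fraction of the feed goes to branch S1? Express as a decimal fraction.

Fraction to S1 = 151/502 = 0.3008.

0.301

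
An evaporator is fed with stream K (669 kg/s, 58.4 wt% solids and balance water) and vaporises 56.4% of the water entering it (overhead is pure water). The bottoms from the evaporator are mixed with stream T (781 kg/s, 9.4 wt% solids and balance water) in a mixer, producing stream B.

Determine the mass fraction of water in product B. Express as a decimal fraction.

Vapour removed = 0.564×0.416×669 = 156.96 kg/s; concentrate = 512.04 kg/s.
water reaching the mixer = 121.34 (from concentrate) + 781×0.906 = 828.93 kg/s.
Product flow = 512.04 + 781 = 1293 kg/s; water fraction = 0.6411.

0.6411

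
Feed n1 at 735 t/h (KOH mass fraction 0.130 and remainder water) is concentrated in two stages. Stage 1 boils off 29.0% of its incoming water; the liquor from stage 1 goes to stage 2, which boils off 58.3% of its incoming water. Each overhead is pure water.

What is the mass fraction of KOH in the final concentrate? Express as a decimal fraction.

water in feed = 735×0.870 = 639.45 t/h.
After stage 1: water left = (1−0.290)×639.45 = 454.01; stream total = 549.56 t/h.
After stage 2: water left = (1−0.583)×454.01 = 189.32; final concentrate = 284.87 t/h.
KOH fraction = 95.55/284.87 = 0.335.

0.335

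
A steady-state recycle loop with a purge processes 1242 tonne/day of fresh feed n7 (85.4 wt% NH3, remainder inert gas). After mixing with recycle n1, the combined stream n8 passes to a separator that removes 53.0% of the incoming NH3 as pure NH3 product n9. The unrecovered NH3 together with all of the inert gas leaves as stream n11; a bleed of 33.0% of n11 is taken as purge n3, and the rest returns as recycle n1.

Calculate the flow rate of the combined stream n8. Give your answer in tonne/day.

2098 tonne/day

inert gas enters only via n7 and leaves only via the purge: 1242×0.146 = 0.330×(inert gas in n11), and the separator passes all inert gas, so inert gas in n8 = inert gas in n11 = 549.49 tonne/day.
NH3 in n8: m_A = 1242×0.854 + (1−0.330)·(1−0.530)·m_A, so m_A = 1060.7/0.6851 = 1548.2 tonne/day.
n8 = 1548.2 + 549.49 = 2097.7 tonne/day.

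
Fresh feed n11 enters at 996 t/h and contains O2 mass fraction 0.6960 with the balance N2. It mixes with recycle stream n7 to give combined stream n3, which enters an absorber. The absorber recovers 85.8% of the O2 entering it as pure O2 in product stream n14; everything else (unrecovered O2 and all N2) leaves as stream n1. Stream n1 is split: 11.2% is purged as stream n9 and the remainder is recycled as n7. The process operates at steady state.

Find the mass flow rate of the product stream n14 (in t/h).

O2 in n3: m_A = 996×0.696 + (1−0.112)·(1−0.858)·m_A, so m_A = 693.22/0.8739 = 793.24 t/h.
Product n14 = 0.858×793.24 = 680.6 t/h.

680.6 t/h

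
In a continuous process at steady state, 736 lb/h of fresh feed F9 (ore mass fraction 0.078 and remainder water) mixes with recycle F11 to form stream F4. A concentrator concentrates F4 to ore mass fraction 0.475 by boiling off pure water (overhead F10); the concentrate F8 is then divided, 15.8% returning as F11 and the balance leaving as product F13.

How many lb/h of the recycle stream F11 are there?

Overall ore balance (none leaves overhead): ore in fresh feed = ore in product, i.e. 736×0.078 = (1−0.158)·F8·0.475.
F8 = 57.408/(0.475×0.842) = 143.54 lb/h.
Recycle F11 = 0.158×143.54 = 22.679 lb/h.

22.68 lb/h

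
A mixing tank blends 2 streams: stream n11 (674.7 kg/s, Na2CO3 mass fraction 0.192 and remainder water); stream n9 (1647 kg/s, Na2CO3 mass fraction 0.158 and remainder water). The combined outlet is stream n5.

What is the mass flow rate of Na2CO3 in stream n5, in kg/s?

389.8 kg/s

Na2CO3 out = Na2CO3 in = 674.7×0.192 + 1647×0.158 = 389.77 kg/s.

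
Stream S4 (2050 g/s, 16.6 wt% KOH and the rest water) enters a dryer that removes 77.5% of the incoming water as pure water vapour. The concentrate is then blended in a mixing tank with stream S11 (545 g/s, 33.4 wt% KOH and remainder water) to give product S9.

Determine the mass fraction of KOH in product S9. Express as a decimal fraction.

0.411

Vapour removed = 0.775×0.834×2050 = 1325 g/s; concentrate = 724.98 g/s.
KOH reaching the mixer = 340.3 (from concentrate) + 545×0.334 = 522.33 g/s.
Product flow = 724.98 + 545 = 1270 g/s; KOH fraction = 0.411.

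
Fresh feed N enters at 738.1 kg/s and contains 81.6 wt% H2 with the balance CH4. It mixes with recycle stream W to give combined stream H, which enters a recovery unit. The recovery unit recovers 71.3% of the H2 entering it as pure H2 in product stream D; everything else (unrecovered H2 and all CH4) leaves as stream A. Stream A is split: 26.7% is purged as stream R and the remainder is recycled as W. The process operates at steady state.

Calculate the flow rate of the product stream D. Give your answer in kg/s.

H2 in H: m_A = 738.1×0.816 + (1−0.267)·(1−0.713)·m_A, so m_A = 602.29/0.7896 = 762.75 kg/s.
Product D = 0.713×762.75 = 543.84 kg/s.

543.8 kg/s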